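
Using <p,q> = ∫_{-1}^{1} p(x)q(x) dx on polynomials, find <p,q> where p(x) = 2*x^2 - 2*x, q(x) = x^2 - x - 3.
<p,q> = -28/15

Expand the product: p(x)·q(x) = 2*x^4 - 4*x^3 - 4*x^2 + 6*x.
∫_{-1}^{1} of each monomial x^k gives [2/(k+1) if k even, 0 if k odd]. Integrating term-by-term (or equivalently evaluating the antiderivative F(x) = 2*x^5/5 - x^4 - 4*x^3/3 + 3*x^2 at the endpoints):
  F(1) − F(−1) = 16/15 − (44/15) = -28/15.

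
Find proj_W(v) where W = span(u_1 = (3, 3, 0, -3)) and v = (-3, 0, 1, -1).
proj_W(v) = (-2/3, -2/3, 0, 2/3)

Set up U = [u_1 | ... | u_1] ∈ R^(4×1). The projector onto W = col(U) is P = U (U^T U)^(-1) U^T.
Compute U^T U =
  [27],
and U^T v = (-6).
Solve U^T U · c = U^T v for the coefficients: c = (-2/9). The projection is proj_W(v) = U c.
Check: (v - proj_W(v)) · u_1 = 0  (should be 0).
Result: proj_W(v) = (-2/3, -2/3, 0, 2/3).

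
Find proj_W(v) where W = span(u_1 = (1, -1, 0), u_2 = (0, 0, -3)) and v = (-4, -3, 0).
proj_W(v) = (-1/2, 1/2, 0)

Set up U = [u_1 | ... | u_2] ∈ R^(3×2). The projector onto W = col(U) is P = U (U^T U)^(-1) U^T.
Compute U^T U =
  [2, 0]
  [0, 9],
and U^T v = (-1, 0).
Solve U^T U · c = U^T v for the coefficients: c = (-1/2, 0). The projection is proj_W(v) = U c.
Check: (v - proj_W(v)) · u_1 = 0  (should be 0).
Check: (v - proj_W(v)) · u_2 = 0  (should be 0).
Result: proj_W(v) = (-1/2, 1/2, 0).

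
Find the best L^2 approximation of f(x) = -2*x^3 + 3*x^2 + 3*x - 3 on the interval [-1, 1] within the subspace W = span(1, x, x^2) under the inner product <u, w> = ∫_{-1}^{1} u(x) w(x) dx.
g(x) = 3*x^2 + 9*x/5 - 3

The best approximation g ∈ W is the orthogonal projection of f onto W. Writing g = a_0 + a_1 x + a_2 x^2, the coefficients solve the normal equations G · a = b where
  G_{ij} = <φ_i, φ_j> and b_i = <f, φ_i>, with φ_0 = 1, φ_1 = x, φ_2 = x^2.
G =
  [2, 0, 2/3]
  [0, 2/3, 0]
  [2/3, 0, 2/5],
b = (-4, 6/5, -4/5).
Solving gives a_0 = -3, a_1 = 9/5, a_2 = 3, so
  g(x) = 3*x^2 + 9*x/5 - 3.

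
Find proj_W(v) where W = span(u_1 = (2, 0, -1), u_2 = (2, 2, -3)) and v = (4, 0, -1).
proj_W(v) = (34/9, -4/9, -13/9)

Set up U = [u_1 | ... | u_2] ∈ R^(3×2). The projector onto W = col(U) is P = U (U^T U)^(-1) U^T.
Compute U^T U =
  [5, 7]
  [7, 17],
and U^T v = (9, 11).
Solve U^T U · c = U^T v for the coefficients: c = (19/9, -2/9). The projection is proj_W(v) = U c.
Check: (v - proj_W(v)) · u_1 = 0  (should be 0).
Check: (v - proj_W(v)) · u_2 = 0  (should be 0).
Result: proj_W(v) = (34/9, -4/9, -13/9).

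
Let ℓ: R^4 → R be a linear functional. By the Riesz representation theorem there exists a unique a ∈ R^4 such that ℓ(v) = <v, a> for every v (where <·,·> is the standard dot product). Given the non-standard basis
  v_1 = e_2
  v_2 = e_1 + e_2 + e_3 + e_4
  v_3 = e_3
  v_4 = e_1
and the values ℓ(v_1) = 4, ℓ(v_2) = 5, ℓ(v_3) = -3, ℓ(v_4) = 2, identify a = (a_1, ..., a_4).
a = (2, 4, -3, 2)

Write a = (a_1, ..., a_4) in the standard basis. For each basis vector v_i, ℓ(v_i) = <v_i, a> is a linear equation in the a_j's. Collect the n equations into a matrix system V a = ℓ, where row i of V is v_i (expressed in the standard basis). Since V is invertible (lower-triangular with 1s on the diagonal, up to permutation), solve by back-substitution:
  V =
[[0, 1, 0, 0],
 [1, 1, 1, 1],
 [0, 0, 1, 0],
 [1, 0, 0, 0]]
  V a = (4, 5, -3, 2)
Solving gives a = (2, 4, -3, 2).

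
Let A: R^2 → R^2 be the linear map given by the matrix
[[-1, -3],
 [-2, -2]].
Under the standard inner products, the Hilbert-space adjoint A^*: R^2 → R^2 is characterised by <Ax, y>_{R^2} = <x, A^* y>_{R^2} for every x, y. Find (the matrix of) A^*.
A^* = A^T =
[[-1, -2],
 [-3, -2]]

For real matrices with standard dot products, the defining identity <Ax, y> = <x, A^* y> gives (Ax)^T y = x^T (A^*) y, i.e. x^T A^T y = x^T (A^*) y. Since this holds for all x, y, we must have A^* = A^T. Therefore
A^* =
[[-1, -2],
 [-3, -2]].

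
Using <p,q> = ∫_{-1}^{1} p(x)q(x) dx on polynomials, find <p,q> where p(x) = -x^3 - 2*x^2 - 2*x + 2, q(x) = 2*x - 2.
<p,q> = -44/5

Expand the product: p(x)·q(x) = -2*x^4 - 2*x^3 + 8*x - 4.
∫_{-1}^{1} of each monomial x^k gives [2/(k+1) if k even, 0 if k odd]. Integrating term-by-term (or equivalently evaluating the antiderivative F(x) = -2*x^5/5 - x^4/2 + 4*x^2 - 4*x at the endpoints):
  F(1) − F(−1) = -9/10 − (79/10) = -44/5.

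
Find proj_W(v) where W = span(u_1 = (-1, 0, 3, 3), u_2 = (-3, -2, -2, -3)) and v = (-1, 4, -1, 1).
proj_W(v) = (176/175, 102/175, 33/175, 12/25)

Set up U = [u_1 | ... | u_2] ∈ R^(4×2). The projector onto W = col(U) is P = U (U^T U)^(-1) U^T.
Compute U^T U =
  [19, -12]
  [-12, 26],
and U^T v = (1, -6).
Solve U^T U · c = U^T v for the coefficients: c = (-23/175, -51/175). The projection is proj_W(v) = U c.
Check: (v - proj_W(v)) · u_1 = 0  (should be 0).
Check: (v - proj_W(v)) · u_2 = 0  (should be 0).
Result: proj_W(v) = (176/175, 102/175, 33/175, 12/25).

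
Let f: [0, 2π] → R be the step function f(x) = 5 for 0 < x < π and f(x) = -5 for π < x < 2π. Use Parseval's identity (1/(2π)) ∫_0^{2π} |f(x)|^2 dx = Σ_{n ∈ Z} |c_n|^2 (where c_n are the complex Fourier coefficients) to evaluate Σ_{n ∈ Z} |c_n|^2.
Σ |c_n|^2 = 25

Parseval equates the L^2 energy of f (normalised by 1/(2π)) with the ℓ^2 sum of its Fourier coefficients: (1/(2π)) ∫_0^{2π} |f|^2 = Σ |c_n|^2.
Compute the left side: (1/(2π)) [∫_0^π 5^2 dx + ∫_π^{2π} (-5)^2 dx] = (1/(2π)) · (25π + 25π) = (25 + 25)/2 = 25.
So Σ_{n ∈ Z} |c_n|^2 = 25.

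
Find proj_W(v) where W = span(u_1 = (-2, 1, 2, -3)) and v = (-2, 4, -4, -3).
proj_W(v) = (-1, 1/2, 1, -3/2)

Set up U = [u_1 | ... | u_1] ∈ R^(4×1). The projector onto W = col(U) is P = U (U^T U)^(-1) U^T.
Compute U^T U =
  [18],
and U^T v = (9).
Solve U^T U · c = U^T v for the coefficients: c = (1/2). The projection is proj_W(v) = U c.
Check: (v - proj_W(v)) · u_1 = 0  (should be 0).
Result: proj_W(v) = (-1, 1/2, 1, -3/2).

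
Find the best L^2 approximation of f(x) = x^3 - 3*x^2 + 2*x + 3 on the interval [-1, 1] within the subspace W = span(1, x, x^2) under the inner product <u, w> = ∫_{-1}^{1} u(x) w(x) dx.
g(x) = -3*x^2 + 13*x/5 + 3

The best approximation g ∈ W is the orthogonal projection of f onto W. Writing g = a_0 + a_1 x + a_2 x^2, the coefficients solve the normal equations G · a = b where
  G_{ij} = <φ_i, φ_j> and b_i = <f, φ_i>, with φ_0 = 1, φ_1 = x, φ_2 = x^2.
G =
  [2, 0, 2/3]
  [0, 2/3, 0]
  [2/3, 0, 2/5],
b = (4, 26/15, 4/5).
Solving gives a_0 = 3, a_1 = 13/5, a_2 = -3, so
  g(x) = -3*x^2 + 13*x/5 + 3.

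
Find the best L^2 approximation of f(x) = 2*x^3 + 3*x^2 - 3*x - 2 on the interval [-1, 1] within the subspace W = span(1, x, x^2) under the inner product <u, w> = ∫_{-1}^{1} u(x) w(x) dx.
g(x) = 3*x^2 - 9*x/5 - 2

The best approximation g ∈ W is the orthogonal projection of f onto W. Writing g = a_0 + a_1 x + a_2 x^2, the coefficients solve the normal equations G · a = b where
  G_{ij} = <φ_i, φ_j> and b_i = <f, φ_i>, with φ_0 = 1, φ_1 = x, φ_2 = x^2.
G =
  [2, 0, 2/3]
  [0, 2/3, 0]
  [2/3, 0, 2/5],
b = (-2, -6/5, -2/15).
Solving gives a_0 = -2, a_1 = -9/5, a_2 = 3, so
  g(x) = 3*x^2 - 9*x/5 - 2.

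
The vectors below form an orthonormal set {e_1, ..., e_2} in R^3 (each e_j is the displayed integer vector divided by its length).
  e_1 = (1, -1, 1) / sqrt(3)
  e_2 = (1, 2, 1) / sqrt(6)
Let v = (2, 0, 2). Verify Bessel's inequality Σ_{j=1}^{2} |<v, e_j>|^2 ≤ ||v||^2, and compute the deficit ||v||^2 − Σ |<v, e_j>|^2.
Σ |<v, e_j>|^2 = 8; ||v||^2 = 8; deficit = 0

Write each e_j = u_j / sqrt(<u_j, u_j>) where u_j is the displayed integer vector. Then <v, e_j> = <v, u_j> / sqrt(<u_j, u_j>), so |<v, e_j>|^2 = <v, u_j>^2 / <u_j, u_j>.
Coefficients: <v, e_1> = 4/sqrt(3), <v, e_2> = 4/sqrt(6).
Square and sum: Σ |<v, e_j>|^2 = 8.
Compute ||v||^2 = v·v = 8.
Deficit = 8 − 8 = 0 ≥ 0, confirming Bessel's inequality. (The deficit equals ||v − Σ <v,e_j> e_j||^2, the squared distance from v to span{e_j}.)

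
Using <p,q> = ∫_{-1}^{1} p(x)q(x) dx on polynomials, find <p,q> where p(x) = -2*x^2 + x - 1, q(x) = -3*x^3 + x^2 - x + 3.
<p,q> = -40/3

Expand the product: p(x)·q(x) = 6*x^5 - 5*x^4 + 6*x^3 - 8*x^2 + 4*x - 3.
∫_{-1}^{1} of each monomial x^k gives [2/(k+1) if k even, 0 if k odd]. Integrating term-by-term (or equivalently evaluating the antiderivative F(x) = x^6 - x^5 + 3*x^4/2 - 8*x^3/3 + 2*x^2 - 3*x at the endpoints):
  F(1) − F(−1) = -13/6 − (67/6) = -40/3.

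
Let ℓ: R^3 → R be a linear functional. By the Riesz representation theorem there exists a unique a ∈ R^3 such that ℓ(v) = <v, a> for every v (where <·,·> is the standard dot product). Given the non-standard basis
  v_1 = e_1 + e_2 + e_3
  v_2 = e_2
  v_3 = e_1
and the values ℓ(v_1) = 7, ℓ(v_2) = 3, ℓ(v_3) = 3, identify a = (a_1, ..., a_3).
a = (3, 3, 1)

Write a = (a_1, ..., a_3) in the standard basis. For each basis vector v_i, ℓ(v_i) = <v_i, a> is a linear equation in the a_j's. Collect the n equations into a matrix system V a = ℓ, where row i of V is v_i (expressed in the standard basis). Since V is invertible (lower-triangular with 1s on the diagonal, up to permutation), solve by back-substitution:
  V =
[[1, 1, 1],
 [0, 1, 0],
 [1, 0, 0]]
  V a = (7, 3, 3)
Solving gives a = (3, 3, 1).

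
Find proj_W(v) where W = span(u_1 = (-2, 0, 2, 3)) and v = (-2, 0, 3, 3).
proj_W(v) = (-38/17, 0, 38/17, 57/17)

Set up U = [u_1 | ... | u_1] ∈ R^(4×1). The projector onto W = col(U) is P = U (U^T U)^(-1) U^T.
Compute U^T U =
  [17],
and U^T v = (19).
Solve U^T U · c = U^T v for the coefficients: c = (19/17). The projection is proj_W(v) = U c.
Check: (v - proj_W(v)) · u_1 = 0  (should be 0).
Result: proj_W(v) = (-38/17, 0, 38/17, 57/17).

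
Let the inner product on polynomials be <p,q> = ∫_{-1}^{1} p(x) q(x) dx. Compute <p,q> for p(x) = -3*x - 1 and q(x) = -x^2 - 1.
<p,q> = 8/3

Expand the product: p(x)·q(x) = 3*x^3 + x^2 + 3*x + 1.
∫_{-1}^{1} of each monomial x^k gives [2/(k+1) if k even, 0 if k odd]. Integrating term-by-term (or equivalently evaluating the antiderivative F(x) = 3*x^4/4 + x^3/3 + 3*x^2/2 + x at the endpoints):
  F(1) − F(−1) = 43/12 − (11/12) = 8/3.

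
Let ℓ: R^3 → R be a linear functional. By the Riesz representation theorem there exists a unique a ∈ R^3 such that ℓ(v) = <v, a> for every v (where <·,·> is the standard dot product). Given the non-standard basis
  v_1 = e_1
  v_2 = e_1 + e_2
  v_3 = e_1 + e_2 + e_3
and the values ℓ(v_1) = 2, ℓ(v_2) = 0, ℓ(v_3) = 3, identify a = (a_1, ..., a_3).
a = (2, -2, 3)

Write a = (a_1, ..., a_3) in the standard basis. For each basis vector v_i, ℓ(v_i) = <v_i, a> is a linear equation in the a_j's. Collect the n equations into a matrix system V a = ℓ, where row i of V is v_i (expressed in the standard basis). Since V is invertible (lower-triangular with 1s on the diagonal, up to permutation), solve by back-substitution:
  V =
[[1, 0, 0],
 [1, 1, 0],
 [1, 1, 1]]
  V a = (2, 0, 3)
Solving gives a = (2, -2, 3).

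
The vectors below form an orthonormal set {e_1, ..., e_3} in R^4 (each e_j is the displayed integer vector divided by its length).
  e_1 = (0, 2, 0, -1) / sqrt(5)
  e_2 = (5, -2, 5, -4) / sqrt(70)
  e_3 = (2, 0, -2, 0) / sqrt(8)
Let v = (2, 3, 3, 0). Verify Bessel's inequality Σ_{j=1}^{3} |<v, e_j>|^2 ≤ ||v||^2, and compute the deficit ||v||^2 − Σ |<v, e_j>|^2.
Σ |<v, e_j>|^2 = 90/7; ||v||^2 = 22; deficit = 64/7

Write each e_j = u_j / sqrt(<u_j, u_j>) where u_j is the displayed integer vector. Then <v, e_j> = <v, u_j> / sqrt(<u_j, u_j>), so |<v, e_j>|^2 = <v, u_j>^2 / <u_j, u_j>.
Coefficients: <v, e_1> = 6/sqrt(5), <v, e_2> = 19/sqrt(70), <v, e_3> = -2/sqrt(8).
Square and sum: Σ |<v, e_j>|^2 = 90/7.
Compute ||v||^2 = v·v = 22.
Deficit = 22 − 90/7 = 64/7 ≥ 0, confirming Bessel's inequality. (The deficit equals ||v − Σ <v,e_j> e_j||^2, the squared distance from v to span{e_j}.)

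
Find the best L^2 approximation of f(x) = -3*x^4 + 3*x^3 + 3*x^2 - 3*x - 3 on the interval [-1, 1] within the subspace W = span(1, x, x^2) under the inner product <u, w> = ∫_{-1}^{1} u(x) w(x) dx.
g(x) = 3*x^2/7 - 6*x/5 - 96/35

The best approximation g ∈ W is the orthogonal projection of f onto W. Writing g = a_0 + a_1 x + a_2 x^2, the coefficients solve the normal equations G · a = b where
  G_{ij} = <φ_i, φ_j> and b_i = <f, φ_i>, with φ_0 = 1, φ_1 = x, φ_2 = x^2.
G =
  [2, 0, 2/3]
  [0, 2/3, 0]
  [2/3, 0, 2/5],
b = (-26/5, -4/5, -58/35).
Solving gives a_0 = -96/35, a_1 = -6/5, a_2 = 3/7, so
  g(x) = 3*x^2/7 - 6*x/5 - 96/35.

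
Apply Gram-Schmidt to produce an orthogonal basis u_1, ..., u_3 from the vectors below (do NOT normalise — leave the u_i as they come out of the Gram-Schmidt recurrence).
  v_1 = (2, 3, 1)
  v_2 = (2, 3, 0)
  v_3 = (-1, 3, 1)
Orthogonal basis:
  u_1 = (2, 3, 1)
  u_2 = (1/7, 3/14, -13/14)
  u_3 = (-27/13, 18/13, 0)

Apply the Gram-Schmidt recurrence
  u_1 = v_1
  u_i = v_i − Σ_{j<i} ((v_i · u_j) / (u_j · u_j)) · u_j.

Step by step this gives:
  u_1 = (2, 3, 1)
  u_2 = (1/7, 3/14, -13/14)
  u_3 = (-27/13, 18/13, 0)

Orthogonality check:
  u_2 · u_1 = 0 (should be 0)
  u_3 · u_1 = 0 (should be 0)
  u_3 · u_2 = 0 (should be 0)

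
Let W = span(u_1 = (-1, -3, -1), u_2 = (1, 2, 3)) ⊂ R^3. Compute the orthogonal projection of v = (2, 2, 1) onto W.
proj_W(v) = (5/6, 7/3, 7/6)

Set up U = [u_1 | ... | u_2] ∈ R^(3×2). The projector onto W = col(U) is P = U (U^T U)^(-1) U^T.
Compute U^T U =
  [11, -10]
  [-10, 14],
and U^T v = (-9, 9).
Solve U^T U · c = U^T v for the coefficients: c = (-2/3, 1/6). The projection is proj_W(v) = U c.
Check: (v - proj_W(v)) · u_1 = 0  (should be 0).
Check: (v - proj_W(v)) · u_2 = 0  (should be 0).
Result: proj_W(v) = (5/6, 7/3, 7/6).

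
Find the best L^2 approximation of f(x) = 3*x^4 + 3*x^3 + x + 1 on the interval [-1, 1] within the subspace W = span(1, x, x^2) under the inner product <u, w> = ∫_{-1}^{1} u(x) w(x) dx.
g(x) = 18*x^2/7 + 14*x/5 + 26/35

The best approximation g ∈ W is the orthogonal projection of f onto W. Writing g = a_0 + a_1 x + a_2 x^2, the coefficients solve the normal equations G · a = b where
  G_{ij} = <φ_i, φ_j> and b_i = <f, φ_i>, with φ_0 = 1, φ_1 = x, φ_2 = x^2.
G =
  [2, 0, 2/3]
  [0, 2/3, 0]
  [2/3, 0, 2/5],
b = (16/5, 28/15, 32/21).
Solving gives a_0 = 26/35, a_1 = 14/5, a_2 = 18/7, so
  g(x) = 18*x^2/7 + 14*x/5 + 26/35.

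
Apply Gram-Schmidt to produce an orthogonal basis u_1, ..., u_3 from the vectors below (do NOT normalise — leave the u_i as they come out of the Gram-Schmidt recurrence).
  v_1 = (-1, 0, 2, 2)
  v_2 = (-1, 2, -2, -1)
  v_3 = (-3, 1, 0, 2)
Orthogonal basis:
  u_1 = (-1, 0, 2, 2)
  u_2 = (-14/9, 2, -8/9, 1/9)
  u_3 = (-48/65, -59/65, -46/65, 22/65)

Apply the Gram-Schmidt recurrence
  u_1 = v_1
  u_i = v_i − Σ_{j<i} ((v_i · u_j) / (u_j · u_j)) · u_j.

Step by step this gives:
  u_1 = (-1, 0, 2, 2)
  u_2 = (-14/9, 2, -8/9, 1/9)
  u_3 = (-48/65, -59/65, -46/65, 22/65)

Orthogonality check:
  u_2 · u_1 = 0 (should be 0)
  u_3 · u_1 = 0 (should be 0)
  u_3 · u_2 = 0 (should be 0)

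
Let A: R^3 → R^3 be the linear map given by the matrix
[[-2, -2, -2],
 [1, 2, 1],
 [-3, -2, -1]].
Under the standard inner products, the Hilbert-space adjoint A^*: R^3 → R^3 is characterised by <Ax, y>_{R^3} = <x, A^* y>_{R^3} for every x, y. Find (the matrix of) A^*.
A^* = A^T =
[[-2, 1, -3],
 [-2, 2, -2],
 [-2, 1, -1]]

For real matrices with standard dot products, the defining identity <Ax, y> = <x, A^* y> gives (Ax)^T y = x^T (A^*) y, i.e. x^T A^T y = x^T (A^*) y. Since this holds for all x, y, we must have A^* = A^T. Therefore
A^* =
[[-2, 1, -3],
 [-2, 2, -2],
 [-2, 1, -1]].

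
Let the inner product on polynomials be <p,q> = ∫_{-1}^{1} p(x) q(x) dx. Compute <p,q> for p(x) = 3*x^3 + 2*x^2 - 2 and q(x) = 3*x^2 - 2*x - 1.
<p,q> = -4/3

Expand the product: p(x)·q(x) = 9*x^5 - 7*x^3 - 8*x^2 + 4*x + 2.
∫_{-1}^{1} of each monomial x^k gives [2/(k+1) if k even, 0 if k odd]. Integrating term-by-term (or equivalently evaluating the antiderivative F(x) = 3*x^6/2 - 7*x^4/4 - 8*x^3/3 + 2*x^2 + 2*x at the endpoints):
  F(1) − F(−1) = 13/12 − (29/12) = -4/3.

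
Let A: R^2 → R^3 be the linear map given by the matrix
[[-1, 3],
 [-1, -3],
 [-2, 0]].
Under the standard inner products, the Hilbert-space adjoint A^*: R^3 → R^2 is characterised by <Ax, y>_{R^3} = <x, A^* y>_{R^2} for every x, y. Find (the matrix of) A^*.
A^* = A^T =
[[-1, -1, -2],
 [3, -3, 0]]

For real matrices with standard dot products, the defining identity <Ax, y> = <x, A^* y> gives (Ax)^T y = x^T (A^*) y, i.e. x^T A^T y = x^T (A^*) y. Since this holds for all x, y, we must have A^* = A^T. Therefore
A^* =
[[-1, -1, -2],
 [3, -3, 0]].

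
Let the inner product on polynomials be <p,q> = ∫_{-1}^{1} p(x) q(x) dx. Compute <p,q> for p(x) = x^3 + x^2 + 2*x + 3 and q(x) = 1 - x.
<p,q> = 74/15

Expand the product: p(x)·q(x) = -x^4 - x^2 - x + 3.
∫_{-1}^{1} of each monomial x^k gives [2/(k+1) if k even, 0 if k odd]. Integrating term-by-term (or equivalently evaluating the antiderivative F(x) = -x^5/5 - x^3/3 - x^2/2 + 3*x at the endpoints):
  F(1) − F(−1) = 59/30 − (-89/30) = 74/15.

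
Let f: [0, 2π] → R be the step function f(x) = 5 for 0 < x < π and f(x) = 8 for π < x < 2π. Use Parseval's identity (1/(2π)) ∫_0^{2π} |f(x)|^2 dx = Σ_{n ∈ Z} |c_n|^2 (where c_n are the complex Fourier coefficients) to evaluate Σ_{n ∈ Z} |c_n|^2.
Σ |c_n|^2 = 89/2

Parseval equates the L^2 energy of f (normalised by 1/(2π)) with the ℓ^2 sum of its Fourier coefficients: (1/(2π)) ∫_0^{2π} |f|^2 = Σ |c_n|^2.
Compute the left side: (1/(2π)) [∫_0^π 5^2 dx + ∫_π^{2π} 8^2 dx] = (1/(2π)) · (25π + 64π) = (25 + 64)/2 = 89/2.
So Σ_{n ∈ Z} |c_n|^2 = 89/2.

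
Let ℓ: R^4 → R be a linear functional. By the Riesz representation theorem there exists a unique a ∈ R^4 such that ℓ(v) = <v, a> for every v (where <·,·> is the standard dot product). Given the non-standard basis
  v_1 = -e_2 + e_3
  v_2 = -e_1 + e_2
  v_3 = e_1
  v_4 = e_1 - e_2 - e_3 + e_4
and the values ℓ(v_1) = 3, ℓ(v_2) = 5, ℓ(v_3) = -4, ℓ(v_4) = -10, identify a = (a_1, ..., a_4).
a = (-4, 1, 4, -1)

Write a = (a_1, ..., a_4) in the standard basis. For each basis vector v_i, ℓ(v_i) = <v_i, a> is a linear equation in the a_j's. Collect the n equations into a matrix system V a = ℓ, where row i of V is v_i (expressed in the standard basis). Since V is invertible (lower-triangular with 1s on the diagonal, up to permutation), solve by back-substitution:
  V =
[[0, -1, 1, 0],
 [-1, 1, 0, 0],
 [1, 0, 0, 0],
 [1, -1, -1, 1]]
  V a = (3, 5, -4, -10)
Solving gives a = (-4, 1, 4, -1).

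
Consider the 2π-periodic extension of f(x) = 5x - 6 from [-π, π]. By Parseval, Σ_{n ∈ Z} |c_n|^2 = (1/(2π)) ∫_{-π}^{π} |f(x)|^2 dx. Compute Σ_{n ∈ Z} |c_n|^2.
Σ |c_n|^2 = 25π^2/3 + 36

Expand and integrate term by term over [-π, π]:
  ∫ (5x)^2 dx = 25·(2π^3/3); ∫ 2·5·(-6)·x dx = 0 (odd integrand); ∫ (-6)^2 dx = 36·2π.
So (1/(2π)) ∫_{-π}^{π} (5x - 6)^2 dx = 25π^2/3 + 36 = 25π^2/3 + 36.
Parseval ⇒ Σ |c_n|^2 = 25π^2/3 + 36.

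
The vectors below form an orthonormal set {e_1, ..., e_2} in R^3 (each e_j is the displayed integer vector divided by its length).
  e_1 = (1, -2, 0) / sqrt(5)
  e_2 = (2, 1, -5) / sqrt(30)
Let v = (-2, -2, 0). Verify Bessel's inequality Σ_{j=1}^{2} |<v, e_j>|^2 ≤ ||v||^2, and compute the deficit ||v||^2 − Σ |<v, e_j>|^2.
Σ |<v, e_j>|^2 = 2; ||v||^2 = 8; deficit = 6

Write each e_j = u_j / sqrt(<u_j, u_j>) where u_j is the displayed integer vector. Then <v, e_j> = <v, u_j> / sqrt(<u_j, u_j>), so |<v, e_j>|^2 = <v, u_j>^2 / <u_j, u_j>.
Coefficients: <v, e_1> = 2/sqrt(5), <v, e_2> = -6/sqrt(30).
Square and sum: Σ |<v, e_j>|^2 = 2.
Compute ||v||^2 = v·v = 8.
Deficit = 8 − 2 = 6 ≥ 0, confirming Bessel's inequality. (The deficit equals ||v − Σ <v,e_j> e_j||^2, the squared distance from v to span{e_j}.)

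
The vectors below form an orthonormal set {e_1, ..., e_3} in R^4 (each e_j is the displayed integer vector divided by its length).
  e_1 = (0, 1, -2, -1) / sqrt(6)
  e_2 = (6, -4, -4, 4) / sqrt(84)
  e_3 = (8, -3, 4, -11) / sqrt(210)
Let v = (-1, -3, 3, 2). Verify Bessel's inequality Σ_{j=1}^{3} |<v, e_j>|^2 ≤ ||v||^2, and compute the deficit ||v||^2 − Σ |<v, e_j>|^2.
Σ |<v, e_j>|^2 = 103/5; ||v||^2 = 23; deficit = 12/5

Write each e_j = u_j / sqrt(<u_j, u_j>) where u_j is the displayed integer vector. Then <v, e_j> = <v, u_j> / sqrt(<u_j, u_j>), so |<v, e_j>|^2 = <v, u_j>^2 / <u_j, u_j>.
Coefficients: <v, e_1> = -11/sqrt(6), <v, e_2> = 2/sqrt(84), <v, e_3> = -9/sqrt(210).
Square and sum: Σ |<v, e_j>|^2 = 103/5.
Compute ||v||^2 = v·v = 23.
Deficit = 23 − 103/5 = 12/5 ≥ 0, confirming Bessel's inequality. (The deficit equals ||v − Σ <v,e_j> e_j||^2, the squared distance from v to span{e_j}.)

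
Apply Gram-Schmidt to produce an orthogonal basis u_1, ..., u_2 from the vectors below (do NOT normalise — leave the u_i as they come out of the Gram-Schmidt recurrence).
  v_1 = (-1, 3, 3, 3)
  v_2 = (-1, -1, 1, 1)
Orthogonal basis:
  u_1 = (-1, 3, 3, 3)
  u_2 = (-6/7, -10/7, 4/7, 4/7)

Apply the Gram-Schmidt recurrence
  u_1 = v_1
  u_i = v_i − Σ_{j<i} ((v_i · u_j) / (u_j · u_j)) · u_j.

Step by step this gives:
  u_1 = (-1, 3, 3, 3)
  u_2 = (-6/7, -10/7, 4/7, 4/7)

Orthogonality check:
  u_2 · u_1 = 0 (should be 0)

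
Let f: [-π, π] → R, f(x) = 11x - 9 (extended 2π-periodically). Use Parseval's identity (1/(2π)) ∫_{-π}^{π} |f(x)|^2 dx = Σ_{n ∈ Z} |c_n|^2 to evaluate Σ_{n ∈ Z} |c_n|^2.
Σ |c_n|^2 = 121π^2/3 + 81

Expand and integrate term by term over [-π, π]:
  ∫ (11x)^2 dx = 121·(2π^3/3); ∫ 2·11·(-9)·x dx = 0 (odd integrand); ∫ (-9)^2 dx = 81·2π.
So (1/(2π)) ∫_{-π}^{π} (11x - 9)^2 dx = 121π^2/3 + 81 = 121π^2/3 + 81.
Parseval ⇒ Σ |c_n|^2 = 121π^2/3 + 81.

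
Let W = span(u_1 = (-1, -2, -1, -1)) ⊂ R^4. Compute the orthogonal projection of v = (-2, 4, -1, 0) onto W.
proj_W(v) = (5/7, 10/7, 5/7, 5/7)

Set up U = [u_1 | ... | u_1] ∈ R^(4×1). The projector onto W = col(U) is P = U (U^T U)^(-1) U^T.
Compute U^T U =
  [7],
and U^T v = (-5).
Solve U^T U · c = U^T v for the coefficients: c = (-5/7). The projection is proj_W(v) = U c.
Check: (v - proj_W(v)) · u_1 = 0  (should be 0).
Result: proj_W(v) = (5/7, 10/7, 5/7, 5/7).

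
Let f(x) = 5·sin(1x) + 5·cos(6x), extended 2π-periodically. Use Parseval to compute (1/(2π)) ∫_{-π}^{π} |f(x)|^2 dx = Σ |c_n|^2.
Σ |c_n|^2 = 25

Expand |f|^2 and use orthogonality of {sin(nx), cos(mx)} on [-π, π]:
  ∫_{-π}^{π} sin(nx)^2 dx = π, ∫ cos(mx)^2 dx = π, and cross terms integrate to 0.
So ∫_{-π}^{π} f(x)^2 dx = 5^2 · π + 5^2 · π = (25 + 25)π.
Divide by 2π: (25 + 25)/2 = 25.
By Parseval, this equals Σ |c_n|^2.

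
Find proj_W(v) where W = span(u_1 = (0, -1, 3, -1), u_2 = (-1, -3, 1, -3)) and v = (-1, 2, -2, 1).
proj_W(v) = (29/139, 177/139, -299/139, 177/139)

Set up U = [u_1 | ... | u_2] ∈ R^(4×2). The projector onto W = col(U) is P = U (U^T U)^(-1) U^T.
Compute U^T U =
  [11, 9]
  [9, 20],
and U^T v = (-9, -10).
Solve U^T U · c = U^T v for the coefficients: c = (-90/139, -29/139). The projection is proj_W(v) = U c.
Check: (v - proj_W(v)) · u_1 = 0  (should be 0).
Check: (v - proj_W(v)) · u_2 = 0  (should be 0).
Result: proj_W(v) = (29/139, 177/139, -299/139, 177/139).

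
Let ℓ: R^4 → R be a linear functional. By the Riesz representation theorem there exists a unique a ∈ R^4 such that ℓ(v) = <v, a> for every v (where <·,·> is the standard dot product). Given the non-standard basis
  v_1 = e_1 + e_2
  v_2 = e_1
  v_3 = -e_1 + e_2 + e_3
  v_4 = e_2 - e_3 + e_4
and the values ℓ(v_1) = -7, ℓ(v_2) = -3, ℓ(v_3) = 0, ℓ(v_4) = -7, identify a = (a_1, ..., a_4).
a = (-3, -4, 1, -2)

Write a = (a_1, ..., a_4) in the standard basis. For each basis vector v_i, ℓ(v_i) = <v_i, a> is a linear equation in the a_j's. Collect the n equations into a matrix system V a = ℓ, where row i of V is v_i (expressed in the standard basis). Since V is invertible (lower-triangular with 1s on the diagonal, up to permutation), solve by back-substitution:
  V =
[[1, 1, 0, 0],
 [1, 0, 0, 0],
 [-1, 1, 1, 0],
 [0, 1, -1, 1]]
  V a = (-7, -3, 0, -7)
Solving gives a = (-3, -4, 1, -2).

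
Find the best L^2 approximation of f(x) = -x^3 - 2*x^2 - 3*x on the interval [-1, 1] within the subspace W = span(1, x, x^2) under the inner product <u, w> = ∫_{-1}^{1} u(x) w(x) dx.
g(x) = -2*x^2 - 18*x/5

The best approximation g ∈ W is the orthogonal projection of f onto W. Writing g = a_0 + a_1 x + a_2 x^2, the coefficients solve the normal equations G · a = b where
  G_{ij} = <φ_i, φ_j> and b_i = <f, φ_i>, with φ_0 = 1, φ_1 = x, φ_2 = x^2.
G =
  [2, 0, 2/3]
  [0, 2/3, 0]
  [2/3, 0, 2/5],
b = (-4/3, -12/5, -4/5).
Solving gives a_0 = 0, a_1 = -18/5, a_2 = -2, so
  g(x) = -2*x^2 - 18*x/5.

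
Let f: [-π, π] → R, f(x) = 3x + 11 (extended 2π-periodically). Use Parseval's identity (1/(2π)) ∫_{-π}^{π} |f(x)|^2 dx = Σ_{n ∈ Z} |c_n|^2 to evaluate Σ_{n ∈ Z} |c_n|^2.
Σ |c_n|^2 = 3π^2 + 121

Expand and integrate term by term over [-π, π]:
  ∫ (3x)^2 dx = 9·(2π^3/3); ∫ 2·3·(11)·x dx = 0 (odd integrand); ∫ 11^2 dx = 121·2π.
So (1/(2π)) ∫_{-π}^{π} (3x + 11)^2 dx = 9π^2/3 + 121 = 3π^2 + 121.
Parseval ⇒ Σ |c_n|^2 = 3π^2 + 121.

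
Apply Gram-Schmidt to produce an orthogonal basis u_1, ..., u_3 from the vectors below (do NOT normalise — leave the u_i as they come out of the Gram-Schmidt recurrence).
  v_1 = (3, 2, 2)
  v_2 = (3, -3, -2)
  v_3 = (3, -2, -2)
Orthogonal basis:
  u_1 = (3, 2, 2)
  u_2 = (54/17, -49/17, -32/17)
  u_3 = (24/373, 144/373, -180/373)

Apply the Gram-Schmidt recurrence
  u_1 = v_1
  u_i = v_i − Σ_{j<i} ((v_i · u_j) / (u_j · u_j)) · u_j.

Step by step this gives:
  u_1 = (3, 2, 2)
  u_2 = (54/17, -49/17, -32/17)
  u_3 = (24/373, 144/373, -180/373)

Orthogonality check:
  u_2 · u_1 = 0 (should be 0)
  u_3 · u_1 = 0 (should be 0)
  u_3 · u_2 = 0 (should be 0)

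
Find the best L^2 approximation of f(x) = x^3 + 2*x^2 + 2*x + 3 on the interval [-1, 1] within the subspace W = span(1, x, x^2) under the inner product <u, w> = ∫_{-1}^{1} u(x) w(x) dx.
g(x) = 2*x^2 + 13*x/5 + 3

The best approximation g ∈ W is the orthogonal projection of f onto W. Writing g = a_0 + a_1 x + a_2 x^2, the coefficients solve the normal equations G · a = b where
  G_{ij} = <φ_i, φ_j> and b_i = <f, φ_i>, with φ_0 = 1, φ_1 = x, φ_2 = x^2.
G =
  [2, 0, 2/3]
  [0, 2/3, 0]
  [2/3, 0, 2/5],
b = (22/3, 26/15, 14/5).
Solving gives a_0 = 3, a_1 = 13/5, a_2 = 2, so
  g(x) = 2*x^2 + 13*x/5 + 3.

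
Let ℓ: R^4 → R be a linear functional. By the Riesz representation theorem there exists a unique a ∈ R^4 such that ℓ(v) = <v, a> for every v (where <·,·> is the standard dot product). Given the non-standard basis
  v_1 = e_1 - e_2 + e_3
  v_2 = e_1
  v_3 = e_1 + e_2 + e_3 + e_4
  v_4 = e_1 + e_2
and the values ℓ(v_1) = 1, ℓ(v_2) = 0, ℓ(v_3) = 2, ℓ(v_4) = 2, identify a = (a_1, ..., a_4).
a = (0, 2, 3, -3)

Write a = (a_1, ..., a_4) in the standard basis. For each basis vector v_i, ℓ(v_i) = <v_i, a> is a linear equation in the a_j's. Collect the n equations into a matrix system V a = ℓ, where row i of V is v_i (expressed in the standard basis). Since V is invertible (lower-triangular with 1s on the diagonal, up to permutation), solve by back-substitution:
  V =
[[1, -1, 1, 0],
 [1, 0, 0, 0],
 [1, 1, 1, 1],
 [1, 1, 0, 0]]
  V a = (1, 0, 2, 2)
Solving gives a = (0, 2, 3, -3).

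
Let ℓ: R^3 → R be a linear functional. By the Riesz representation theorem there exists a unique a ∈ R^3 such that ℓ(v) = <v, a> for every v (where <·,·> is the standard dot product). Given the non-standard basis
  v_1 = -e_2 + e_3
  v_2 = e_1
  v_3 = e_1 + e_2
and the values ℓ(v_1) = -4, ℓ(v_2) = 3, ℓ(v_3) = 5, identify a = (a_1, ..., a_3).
a = (3, 2, -2)

Write a = (a_1, ..., a_3) in the standard basis. For each basis vector v_i, ℓ(v_i) = <v_i, a> is a linear equation in the a_j's. Collect the n equations into a matrix system V a = ℓ, where row i of V is v_i (expressed in the standard basis). Since V is invertible (lower-triangular with 1s on the diagonal, up to permutation), solve by back-substitution:
  V =
[[0, -1, 1],
 [1, 0, 0],
 [1, 1, 0]]
  V a = (-4, 3, 5)
Solving gives a = (3, 2, -2).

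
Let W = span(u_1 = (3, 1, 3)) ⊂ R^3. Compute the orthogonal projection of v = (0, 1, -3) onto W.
proj_W(v) = (-24/19, -8/19, -24/19)

Set up U = [u_1 | ... | u_1] ∈ R^(3×1). The projector onto W = col(U) is P = U (U^T U)^(-1) U^T.
Compute U^T U =
  [19],
and U^T v = (-8).
Solve U^T U · c = U^T v for the coefficients: c = (-8/19). The projection is proj_W(v) = U c.
Check: (v - proj_W(v)) · u_1 = 0  (should be 0).
Result: proj_W(v) = (-24/19, -8/19, -24/19).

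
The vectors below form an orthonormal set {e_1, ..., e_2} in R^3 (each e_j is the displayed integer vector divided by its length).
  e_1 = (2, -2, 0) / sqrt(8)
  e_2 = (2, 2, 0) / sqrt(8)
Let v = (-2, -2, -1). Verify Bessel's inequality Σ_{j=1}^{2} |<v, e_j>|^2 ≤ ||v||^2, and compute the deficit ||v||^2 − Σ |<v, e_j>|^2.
Σ |<v, e_j>|^2 = 8; ||v||^2 = 9; deficit = 1

Write each e_j = u_j / sqrt(<u_j, u_j>) where u_j is the displayed integer vector. Then <v, e_j> = <v, u_j> / sqrt(<u_j, u_j>), so |<v, e_j>|^2 = <v, u_j>^2 / <u_j, u_j>.
Coefficients: <v, e_1> = 0/sqrt(8), <v, e_2> = -8/sqrt(8).
Square and sum: Σ |<v, e_j>|^2 = 8.
Compute ||v||^2 = v·v = 9.
Deficit = 9 − 8 = 1 ≥ 0, confirming Bessel's inequality. (The deficit equals ||v − Σ <v,e_j> e_j||^2, the squared distance from v to span{e_j}.)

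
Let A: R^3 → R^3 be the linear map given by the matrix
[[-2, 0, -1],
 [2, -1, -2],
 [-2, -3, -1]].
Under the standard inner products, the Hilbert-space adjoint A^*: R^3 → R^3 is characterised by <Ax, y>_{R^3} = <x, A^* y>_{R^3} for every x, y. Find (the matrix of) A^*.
A^* = A^T =
[[-2, 2, -2],
 [0, -1, -3],
 [-1, -2, -1]]

For real matrices with standard dot products, the defining identity <Ax, y> = <x, A^* y> gives (Ax)^T y = x^T (A^*) y, i.e. x^T A^T y = x^T (A^*) y. Since this holds for all x, y, we must have A^* = A^T. Therefore
A^* =
[[-2, 2, -2],
 [0, -1, -3],
 [-1, -2, -1]].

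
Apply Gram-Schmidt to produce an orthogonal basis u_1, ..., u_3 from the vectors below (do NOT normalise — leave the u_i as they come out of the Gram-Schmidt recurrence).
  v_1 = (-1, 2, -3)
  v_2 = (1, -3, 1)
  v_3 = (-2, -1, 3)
Orthogonal basis:
  u_1 = (-1, 2, -3)
  u_2 = (2/7, -11/7, -8/7)
  u_3 = (-133/54, -19/27, 19/54)

Apply the Gram-Schmidt recurrence
  u_1 = v_1
  u_i = v_i − Σ_{j<i} ((v_i · u_j) / (u_j · u_j)) · u_j.

Step by step this gives:
  u_1 = (-1, 2, -3)
  u_2 = (2/7, -11/7, -8/7)
  u_3 = (-133/54, -19/27, 19/54)

Orthogonality check:
  u_2 · u_1 = 0 (should be 0)
  u_3 · u_1 = 0 (should be 0)
  u_3 · u_2 = 0 (should be 0)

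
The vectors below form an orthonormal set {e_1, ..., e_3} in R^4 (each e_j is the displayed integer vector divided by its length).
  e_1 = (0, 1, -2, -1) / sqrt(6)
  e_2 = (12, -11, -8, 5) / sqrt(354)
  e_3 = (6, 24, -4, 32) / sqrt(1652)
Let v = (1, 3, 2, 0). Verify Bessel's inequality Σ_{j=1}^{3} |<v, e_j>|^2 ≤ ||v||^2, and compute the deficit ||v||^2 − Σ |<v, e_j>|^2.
Σ |<v, e_j>|^2 = 7; ||v||^2 = 14; deficit = 7

Write each e_j = u_j / sqrt(<u_j, u_j>) where u_j is the displayed integer vector. Then <v, e_j> = <v, u_j> / sqrt(<u_j, u_j>), so |<v, e_j>|^2 = <v, u_j>^2 / <u_j, u_j>.
Coefficients: <v, e_1> = -1/sqrt(6), <v, e_2> = -37/sqrt(354), <v, e_3> = 70/sqrt(1652).
Square and sum: Σ |<v, e_j>|^2 = 7.
Compute ||v||^2 = v·v = 14.
Deficit = 14 − 7 = 7 ≥ 0, confirming Bessel's inequality. (The deficit equals ||v − Σ <v,e_j> e_j||^2, the squared distance from v to span{e_j}.)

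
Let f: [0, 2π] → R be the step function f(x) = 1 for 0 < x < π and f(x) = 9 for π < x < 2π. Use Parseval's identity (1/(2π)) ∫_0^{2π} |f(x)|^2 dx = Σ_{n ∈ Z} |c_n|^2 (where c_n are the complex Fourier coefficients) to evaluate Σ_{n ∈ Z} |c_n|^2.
Σ |c_n|^2 = 41

Parseval equates the L^2 energy of f (normalised by 1/(2π)) with the ℓ^2 sum of its Fourier coefficients: (1/(2π)) ∫_0^{2π} |f|^2 = Σ |c_n|^2.
Compute the left side: (1/(2π)) [∫_0^π 1^2 dx + ∫_π^{2π} 9^2 dx] = (1/(2π)) · (1π + 81π) = (1 + 81)/2 = 41.
So Σ_{n ∈ Z} |c_n|^2 = 41.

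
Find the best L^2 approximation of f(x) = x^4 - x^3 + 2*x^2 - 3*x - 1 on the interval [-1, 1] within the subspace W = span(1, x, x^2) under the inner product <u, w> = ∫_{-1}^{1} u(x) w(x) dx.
g(x) = 20*x^2/7 - 18*x/5 - 38/35

The best approximation g ∈ W is the orthogonal projection of f onto W. Writing g = a_0 + a_1 x + a_2 x^2, the coefficients solve the normal equations G · a = b where
  G_{ij} = <φ_i, φ_j> and b_i = <f, φ_i>, with φ_0 = 1, φ_1 = x, φ_2 = x^2.
G =
  [2, 0, 2/3]
  [0, 2/3, 0]
  [2/3, 0, 2/5],
b = (-4/15, -12/5, 44/105).
Solving gives a_0 = -38/35, a_1 = -18/5, a_2 = 20/7, so
  g(x) = 20*x^2/7 - 18*x/5 - 38/35.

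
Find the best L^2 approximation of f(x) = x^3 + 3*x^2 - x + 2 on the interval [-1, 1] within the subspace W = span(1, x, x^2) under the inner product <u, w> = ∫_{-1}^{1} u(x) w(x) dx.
g(x) = 3*x^2 - 2*x/5 + 2

The best approximation g ∈ W is the orthogonal projection of f onto W. Writing g = a_0 + a_1 x + a_2 x^2, the coefficients solve the normal equations G · a = b where
  G_{ij} = <φ_i, φ_j> and b_i = <f, φ_i>, with φ_0 = 1, φ_1 = x, φ_2 = x^2.
G =
  [2, 0, 2/3]
  [0, 2/3, 0]
  [2/3, 0, 2/5],
b = (6, -4/15, 38/15).
Solving gives a_0 = 2, a_1 = -2/5, a_2 = 3, so
  g(x) = 3*x^2 - 2*x/5 + 2.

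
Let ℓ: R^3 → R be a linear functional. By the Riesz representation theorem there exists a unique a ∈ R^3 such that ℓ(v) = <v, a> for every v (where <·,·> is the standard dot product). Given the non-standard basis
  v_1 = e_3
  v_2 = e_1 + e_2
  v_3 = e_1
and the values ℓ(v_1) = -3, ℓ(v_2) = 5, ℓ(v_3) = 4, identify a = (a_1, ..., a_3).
a = (4, 1, -3)

Write a = (a_1, ..., a_3) in the standard basis. For each basis vector v_i, ℓ(v_i) = <v_i, a> is a linear equation in the a_j's. Collect the n equations into a matrix system V a = ℓ, where row i of V is v_i (expressed in the standard basis). Since V is invertible (lower-triangular with 1s on the diagonal, up to permutation), solve by back-substitution:
  V =
[[0, 0, 1],
 [1, 1, 0],
 [1, 0, 0]]
  V a = (-3, 5, 4)
Solving gives a = (4, 1, -3).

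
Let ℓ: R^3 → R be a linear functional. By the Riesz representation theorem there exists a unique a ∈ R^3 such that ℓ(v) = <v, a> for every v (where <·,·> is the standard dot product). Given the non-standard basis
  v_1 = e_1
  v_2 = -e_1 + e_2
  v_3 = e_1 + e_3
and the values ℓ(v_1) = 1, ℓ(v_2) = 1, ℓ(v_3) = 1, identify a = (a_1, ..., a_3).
a = (1, 2, 0)

Write a = (a_1, ..., a_3) in the standard basis. For each basis vector v_i, ℓ(v_i) = <v_i, a> is a linear equation in the a_j's. Collect the n equations into a matrix system V a = ℓ, where row i of V is v_i (expressed in the standard basis). Since V is invertible (lower-triangular with 1s on the diagonal, up to permutation), solve by back-substitution:
  V =
[[1, 0, 0],
 [-1, 1, 0],
 [1, 0, 1]]
  V a = (1, 1, 1)
Solving gives a = (1, 2, 0).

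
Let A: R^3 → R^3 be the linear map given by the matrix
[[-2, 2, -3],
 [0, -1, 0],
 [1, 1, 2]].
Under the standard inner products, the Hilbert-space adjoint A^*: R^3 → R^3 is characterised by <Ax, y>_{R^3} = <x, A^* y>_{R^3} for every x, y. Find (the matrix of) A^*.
A^* = A^T =
[[-2, 0, 1],
 [2, -1, 1],
 [-3, 0, 2]]

For real matrices with standard dot products, the defining identity <Ax, y> = <x, A^* y> gives (Ax)^T y = x^T (A^*) y, i.e. x^T A^T y = x^T (A^*) y. Since this holds for all x, y, we must have A^* = A^T. Therefore
A^* =
[[-2, 0, 1],
 [2, -1, 1],
 [-3, 0, 2]].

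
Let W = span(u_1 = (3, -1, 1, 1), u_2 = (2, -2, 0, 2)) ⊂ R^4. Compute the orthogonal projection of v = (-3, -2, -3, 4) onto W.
proj_W(v) = (-3, -3, -3, 3)

Set up U = [u_1 | ... | u_2] ∈ R^(4×2). The projector onto W = col(U) is P = U (U^T U)^(-1) U^T.
Compute U^T U =
  [12, 10]
  [10, 12],
and U^T v = (-6, 6).
Solve U^T U · c = U^T v for the coefficients: c = (-3, 3). The projection is proj_W(v) = U c.
Check: (v - proj_W(v)) · u_1 = 0  (should be 0).
Check: (v - proj_W(v)) · u_2 = 0  (should be 0).
Result: proj_W(v) = (-3, -3, -3, 3).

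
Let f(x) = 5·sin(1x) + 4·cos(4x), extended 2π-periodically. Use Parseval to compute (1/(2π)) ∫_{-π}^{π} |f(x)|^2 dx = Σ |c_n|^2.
Σ |c_n|^2 = 41/2

Expand |f|^2 and use orthogonality of {sin(nx), cos(mx)} on [-π, π]:
  ∫_{-π}^{π} sin(nx)^2 dx = π, ∫ cos(mx)^2 dx = π, and cross terms integrate to 0.
So ∫_{-π}^{π} f(x)^2 dx = 5^2 · π + 4^2 · π = (25 + 16)π.
Divide by 2π: (25 + 16)/2 = 41/2.
By Parseval, this equals Σ |c_n|^2.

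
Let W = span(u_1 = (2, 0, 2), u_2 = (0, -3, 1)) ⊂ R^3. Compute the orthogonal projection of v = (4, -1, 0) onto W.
proj_W(v) = (37/19, -6/19, 39/19)

Set up U = [u_1 | ... | u_2] ∈ R^(3×2). The projector onto W = col(U) is P = U (U^T U)^(-1) U^T.
Compute U^T U =
  [8, 2]
  [2, 10],
and U^T v = (8, 3).
Solve U^T U · c = U^T v for the coefficients: c = (37/38, 2/19). The projection is proj_W(v) = U c.
Check: (v - proj_W(v)) · u_1 = 0  (should be 0).
Check: (v - proj_W(v)) · u_2 = 0  (should be 0).
Result: proj_W(v) = (37/19, -6/19, 39/19).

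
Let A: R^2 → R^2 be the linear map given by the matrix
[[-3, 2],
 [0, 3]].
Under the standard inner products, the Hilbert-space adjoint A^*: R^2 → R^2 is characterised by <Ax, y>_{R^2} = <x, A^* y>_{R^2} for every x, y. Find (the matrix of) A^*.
A^* = A^T =
[[-3, 0],
 [2, 3]]

For real matrices with standard dot products, the defining identity <Ax, y> = <x, A^* y> gives (Ax)^T y = x^T (A^*) y, i.e. x^T A^T y = x^T (A^*) y. Since this holds for all x, y, we must have A^* = A^T. Therefore
A^* =
[[-3, 0],
 [2, 3]].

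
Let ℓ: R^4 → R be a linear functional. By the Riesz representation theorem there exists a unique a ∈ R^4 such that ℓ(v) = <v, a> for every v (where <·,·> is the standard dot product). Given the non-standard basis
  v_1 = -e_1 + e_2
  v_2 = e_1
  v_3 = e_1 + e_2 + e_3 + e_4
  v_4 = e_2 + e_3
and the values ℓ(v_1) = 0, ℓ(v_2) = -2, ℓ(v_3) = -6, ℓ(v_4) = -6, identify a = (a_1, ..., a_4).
a = (-2, -2, -4, 2)

Write a = (a_1, ..., a_4) in the standard basis. For each basis vector v_i, ℓ(v_i) = <v_i, a> is a linear equation in the a_j's. Collect the n equations into a matrix system V a = ℓ, where row i of V is v_i (expressed in the standard basis). Since V is invertible (lower-triangular with 1s on the diagonal, up to permutation), solve by back-substitution:
  V =
[[-1, 1, 0, 0],
 [1, 0, 0, 0],
 [1, 1, 1, 1],
 [0, 1, 1, 0]]
  V a = (0, -2, -6, -6)
Solving gives a = (-2, -2, -4, 2).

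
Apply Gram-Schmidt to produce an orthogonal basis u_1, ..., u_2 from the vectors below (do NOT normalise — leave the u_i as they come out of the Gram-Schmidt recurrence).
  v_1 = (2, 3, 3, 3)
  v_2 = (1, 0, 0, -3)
Orthogonal basis:
  u_1 = (2, 3, 3, 3)
  u_2 = (45/31, 21/31, 21/31, -72/31)

Apply the Gram-Schmidt recurrence
  u_1 = v_1
  u_i = v_i − Σ_{j<i} ((v_i · u_j) / (u_j · u_j)) · u_j.

Step by step this gives:
  u_1 = (2, 3, 3, 3)
  u_2 = (45/31, 21/31, 21/31, -72/31)

Orthogonality check:
  u_2 · u_1 = 0 (should be 0)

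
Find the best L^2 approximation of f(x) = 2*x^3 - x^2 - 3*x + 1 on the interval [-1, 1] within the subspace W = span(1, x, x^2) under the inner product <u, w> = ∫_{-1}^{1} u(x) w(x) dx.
g(x) = -x^2 - 9*x/5 + 1

The best approximation g ∈ W is the orthogonal projection of f onto W. Writing g = a_0 + a_1 x + a_2 x^2, the coefficients solve the normal equations G · a = b where
  G_{ij} = <φ_i, φ_j> and b_i = <f, φ_i>, with φ_0 = 1, φ_1 = x, φ_2 = x^2.
G =
  [2, 0, 2/3]
  [0, 2/3, 0]
  [2/3, 0, 2/5],
b = (4/3, -6/5, 4/15).
Solving gives a_0 = 1, a_1 = -9/5, a_2 = -1, so
  g(x) = -x^2 - 9*x/5 + 1.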